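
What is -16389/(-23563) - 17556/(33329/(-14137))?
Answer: 5848627688817/785331227 ≈ 7447.3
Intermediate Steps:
-16389/(-23563) - 17556/(33329/(-14137)) = -16389*(-1/23563) - 17556/(33329*(-1/14137)) = 16389/23563 - 17556/(-33329/14137) = 16389/23563 - 17556*(-14137/33329) = 16389/23563 + 248189172/33329 = 5848627688817/785331227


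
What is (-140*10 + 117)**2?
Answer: 1646089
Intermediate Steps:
(-140*10 + 117)**2 = (-1400 + 117)**2 = (-1283)**2 = 1646089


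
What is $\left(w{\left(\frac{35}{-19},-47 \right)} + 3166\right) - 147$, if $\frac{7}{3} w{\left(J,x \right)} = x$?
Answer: $\frac{20992}{7} \approx 2998.9$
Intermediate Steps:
$w{\left(J,x \right)} = \frac{3 x}{7}$
$\left(w{\left(\frac{35}{-19},-47 \right)} + 3166\right) - 147 = \left(\frac{3}{7} \left(-47\right) + 3166\right) - 147 = \left(- \frac{141}{7} + 3166\right) - 147 = \frac{22021}{7} - 147 = \frac{20992}{7}$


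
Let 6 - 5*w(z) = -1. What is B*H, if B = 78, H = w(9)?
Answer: 546/5 ≈ 109.20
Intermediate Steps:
w(z) = 7/5 (w(z) = 6/5 - ⅕*(-1) = 6/5 + ⅕ = 7/5)
H = 7/5 ≈ 1.4000
B*H = 78*(7/5) = 546/5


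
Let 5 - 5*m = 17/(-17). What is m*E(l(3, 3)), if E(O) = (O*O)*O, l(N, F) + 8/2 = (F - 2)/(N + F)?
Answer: -12167/180 ≈ -67.594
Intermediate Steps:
m = 6/5 (m = 1 - 17/(5*(-17)) = 1 - 17*(-1)/(5*17) = 1 - ⅕*(-1) = 1 + ⅕ = 6/5 ≈ 1.2000)
l(N, F) = -4 + (-2 + F)/(F + N) (l(N, F) = -4 + (F - 2)/(N + F) = -4 + (-2 + F)/(F + N))
E(O) = O³ (E(O) = O²*O = O³)
m*E(l(3, 3)) = 6*((-2 - 4*3 - 3*3)/(3 + 3))³/5 = 6*((-2 - 12 - 9)/6)³/5 = 6*((⅙)*(-23))³/5 = 6*(-23/6)³/5 = (6/5)*(-12167/216) = -12167/180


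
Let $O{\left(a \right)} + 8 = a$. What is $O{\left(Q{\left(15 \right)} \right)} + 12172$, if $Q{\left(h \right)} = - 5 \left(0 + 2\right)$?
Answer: $12154$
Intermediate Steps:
$Q{\left(h \right)} = -10$ ($Q{\left(h \right)} = \left(-5\right) 2 = -10$)
$O{\left(a \right)} = -8 + a$
$O{\left(Q{\left(15 \right)} \right)} + 12172 = \left(-8 - 10\right) + 12172 = -18 + 12172 = 12154$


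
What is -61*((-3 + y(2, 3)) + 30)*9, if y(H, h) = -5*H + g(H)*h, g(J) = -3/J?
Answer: -13725/2 ≈ -6862.5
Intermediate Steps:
y(H, h) = -5*H - 3*h/H (y(H, h) = -5*H + (-3/H)*h = -5*H - 3*h/H)
-61*((-3 + y(2, 3)) + 30)*9 = -61*((-3 + (-5*2 - 3*3/2)) + 30)*9 = -61*((-3 + (-10 - 3*3*1/2)) + 30)*9 = -61*((-3 + (-10 - 9/2)) + 30)*9 = -61*((-3 - 29/2) + 30)*9 = -61*(-35/2 + 30)*9 = -61*25/2*9 = -1525/2*9 = -13725/2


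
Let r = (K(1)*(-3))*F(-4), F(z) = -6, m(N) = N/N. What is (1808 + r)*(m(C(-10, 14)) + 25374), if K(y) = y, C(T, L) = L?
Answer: 46334750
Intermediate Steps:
m(N) = 1
r = 18 (r = (1*(-3))*(-6) = -3*(-6) = 18)
(1808 + r)*(m(C(-10, 14)) + 25374) = (1808 + 18)*(1 + 25374) = 1826*25375 = 46334750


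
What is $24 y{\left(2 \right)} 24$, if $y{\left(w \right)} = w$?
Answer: $1152$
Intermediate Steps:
$24 y{\left(2 \right)} 24 = 24 \cdot 2 \cdot 24 = 48 \cdot 24 = 1152$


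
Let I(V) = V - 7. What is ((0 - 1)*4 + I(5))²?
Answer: 36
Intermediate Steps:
I(V) = -7 + V
((0 - 1)*4 + I(5))² = ((0 - 1)*4 + (-7 + 5))² = (-1*4 - 2)² = (-4 - 2)² = (-6)² = 36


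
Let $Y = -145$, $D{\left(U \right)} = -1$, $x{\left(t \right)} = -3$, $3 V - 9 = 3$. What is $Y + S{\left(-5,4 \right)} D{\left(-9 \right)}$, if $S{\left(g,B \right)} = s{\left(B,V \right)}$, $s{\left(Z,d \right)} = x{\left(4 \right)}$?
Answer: $-142$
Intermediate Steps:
$V = 4$ ($V = 3 + \frac{1}{3} \cdot 3 = 3 + 1 = 4$)
$s{\left(Z,d \right)} = -3$
$S{\left(g,B \right)} = -3$
$Y + S{\left(-5,4 \right)} D{\left(-9 \right)} = -145 - -3 = -145 + 3 = -142$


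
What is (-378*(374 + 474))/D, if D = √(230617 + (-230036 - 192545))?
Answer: 53424*I*√47991/15997 ≈ 731.61*I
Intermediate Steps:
D = 2*I*√47991 (D = √(230617 - 422581) = √(-191964) = 2*I*√47991 ≈ 438.14*I)
(-378*(374 + 474))/D = (-378*(374 + 474))/((2*I*√47991)) = (-378*848)*(-I*√47991/95982) = -(-53424)*I*√47991/15997 = 53424*I*√47991/15997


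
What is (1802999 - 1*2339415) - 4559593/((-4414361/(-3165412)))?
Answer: -16800924267492/4414361 ≈ -3.8060e+6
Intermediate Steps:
(1802999 - 1*2339415) - 4559593/((-4414361/(-3165412))) = (1802999 - 2339415) - 4559593/((-4414361*(-1/3165412))) = -536416 - 4559593/4414361/3165412 = -536416 - 4559593*3165412/4414361 = -536416 - 14432990397316/4414361 = -16800924267492/4414361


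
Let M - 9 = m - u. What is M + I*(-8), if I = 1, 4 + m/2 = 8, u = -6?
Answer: 15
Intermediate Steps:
m = 8 (m = -8 + 2*8 = -8 + 16 = 8)
M = 23 (M = 9 + (8 - 1*(-6)) = 9 + (8 + 6) = 9 + 14 = 23)
M + I*(-8) = 23 + 1*(-8) = 23 - 8 = 15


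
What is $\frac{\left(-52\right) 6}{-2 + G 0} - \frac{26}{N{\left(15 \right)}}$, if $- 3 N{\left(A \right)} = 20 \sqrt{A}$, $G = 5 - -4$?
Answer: $156 + \frac{13 \sqrt{15}}{50} \approx 157.01$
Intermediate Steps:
$G = 9$ ($G = 5 + 4 = 9$)
$N{\left(A \right)} = - \frac{20 \sqrt{A}}{3}$
$\frac{\left(-52\right) 6}{-2 + G 0} - \frac{26}{N{\left(15 \right)}} = \frac{\left(-52\right) 6}{-2 + 9 \cdot 0} - \frac{26}{\left(- \frac{20}{3}\right) \sqrt{15}} = - \frac{312}{-2 + 0} - 26 \left(- \frac{\sqrt{15}}{100}\right) = - \frac{312}{-2} + \frac{13 \sqrt{15}}{50} = \left(-312\right) \left(- \frac{1}{2}\right) + \frac{13 \sqrt{15}}{50} = 156 + \frac{13 \sqrt{15}}{50}$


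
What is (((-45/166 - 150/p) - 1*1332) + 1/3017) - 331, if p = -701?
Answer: -583859688785/351076222 ≈ -1663.1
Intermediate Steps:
(((-45/166 - 150/p) - 1*1332) + 1/3017) - 331 = (((-45/166 - 150/(-701)) - 1*1332) + 1/3017) - 331 = (((-45*1/166 - 150*(-1/701)) - 1332) + 1/3017) - 331 = (((-45/166 + 150/701) - 1332) + 1/3017) - 331 = ((-6645/116366 - 1332) + 1/3017) - 331 = (-155006157/116366 + 1/3017) - 331 = -467653459303/351076222 - 331 = -583859688785/351076222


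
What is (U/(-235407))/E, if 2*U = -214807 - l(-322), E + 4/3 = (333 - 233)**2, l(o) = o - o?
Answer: 214807/4707512248 ≈ 4.5631e-5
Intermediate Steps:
l(o) = 0
E = 29996/3 (E = -4/3 + (333 - 233)**2 = -4/3 + 100**2 = -4/3 + 10000 = 29996/3 ≈ 9998.7)
U = -214807/2 (U = (-214807 - 1*0)/2 = (-214807 + 0)/2 = (1/2)*(-214807) = -214807/2 ≈ -1.0740e+5)
(U/(-235407))/E = (-214807/2/(-235407))/(29996/3) = -214807/2*(-1/235407)*(3/29996) = (214807/470814)*(3/29996) = 214807/4707512248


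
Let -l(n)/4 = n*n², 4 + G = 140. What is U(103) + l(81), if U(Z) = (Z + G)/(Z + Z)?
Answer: -437907145/206 ≈ -2.1258e+6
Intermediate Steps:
G = 136 (G = -4 + 140 = 136)
U(Z) = (136 + Z)/(2*Z) (U(Z) = (Z + 136)/(Z + Z) = (136 + Z)/((2*Z)) = (136 + Z)*(1/(2*Z)) = (136 + Z)/(2*Z))
l(n) = -4*n³ (l(n) = -4*n*n² = -4*n³)
U(103) + l(81) = (½)*(136 + 103)/103 - 4*81³ = (½)*(1/103)*239 - 4*531441 = 239/206 - 2125764 = -437907145/206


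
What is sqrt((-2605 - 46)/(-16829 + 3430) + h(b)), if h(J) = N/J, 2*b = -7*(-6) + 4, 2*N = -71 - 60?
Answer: I*sqrt(1006705164342)/616354 ≈ 1.6279*I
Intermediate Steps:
N = -131/2 (N = (-71 - 60)/2 = (1/2)*(-131) = -131/2 ≈ -65.500)
b = 23 (b = (-7*(-6) + 4)/2 = (42 + 4)/2 = (1/2)*46 = 23)
h(J) = -131/(2*J)
sqrt((-2605 - 46)/(-16829 + 3430) + h(b)) = sqrt((-2605 - 46)/(-16829 + 3430) - 131/2/23) = sqrt(-2651/(-13399) - 131/2*1/23) = sqrt(-2651*(-1/13399) - 131/46) = sqrt(2651/13399 - 131/46) = sqrt(-1633323/616354) = I*sqrt(1006705164342)/616354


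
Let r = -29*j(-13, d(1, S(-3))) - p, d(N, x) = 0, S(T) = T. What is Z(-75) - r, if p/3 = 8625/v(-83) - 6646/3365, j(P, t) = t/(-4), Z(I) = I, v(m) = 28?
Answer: 79444611/94220 ≈ 843.18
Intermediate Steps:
j(P, t) = -t/4 (j(P, t) = t*(-1/4) = -t/4)
p = 86511111/94220 (p = 3*(8625/28 - 6646/3365) = 3*(28837037/94220) = 86511111/94220 ≈ 918.18)
r = -86511111/94220 (r = -(-29)*0/4 - 1*86511111/94220 = -29*0 - 86511111/94220 = 0 - 86511111/94220 = -86511111/94220 ≈ -918.18)
Z(-75) - r = -75 - 1*(-86511111/94220) = -75 + 86511111/94220 = 79444611/94220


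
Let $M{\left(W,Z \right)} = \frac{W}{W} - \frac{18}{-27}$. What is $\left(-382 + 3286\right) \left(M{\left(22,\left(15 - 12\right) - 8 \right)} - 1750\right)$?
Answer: $-5077160$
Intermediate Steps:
$M{\left(W,Z \right)} = \frac{5}{3}$ ($M{\left(W,Z \right)} = 1 - - \frac{2}{3} = 1 + \frac{2}{3} = \frac{5}{3}$)
$\left(-382 + 3286\right) \left(M{\left(22,\left(15 - 12\right) - 8 \right)} - 1750\right) = \left(-382 + 3286\right) \left(\frac{5}{3} - 1750\right) = 2904 \left(- \frac{5245}{3}\right) = -5077160$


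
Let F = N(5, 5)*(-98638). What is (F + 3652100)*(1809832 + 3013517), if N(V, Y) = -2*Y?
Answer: 22373007869520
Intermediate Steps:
F = 986380 (F = -2*5*(-98638) = -10*(-98638) = 986380)
(F + 3652100)*(1809832 + 3013517) = (986380 + 3652100)*(1809832 + 3013517) = 4638480*4823349 = 22373007869520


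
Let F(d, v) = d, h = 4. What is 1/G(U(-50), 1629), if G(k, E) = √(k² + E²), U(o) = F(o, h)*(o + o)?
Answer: √27653641/27653641 ≈ 0.00019016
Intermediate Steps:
U(o) = 2*o² (U(o) = o*(o + o) = o*(2*o) = 2*o²)
G(k, E) = √(E² + k²)
1/G(U(-50), 1629) = 1/(√(1629² + (2*(-50)²)²)) = 1/(√(2653641 + (2*2500)²)) = 1/(√(2653641 + 5000²)) = 1/(√(2653641 + 25000000)) = 1/(√27653641) = √27653641/27653641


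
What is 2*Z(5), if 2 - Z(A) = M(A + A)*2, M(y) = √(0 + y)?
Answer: 4 - 4*√10 ≈ -8.6491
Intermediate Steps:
M(y) = √y
Z(A) = 2 - 2*√2*√A (Z(A) = 2 - √(A + A)*2 = 2 - √(2*A)*2 = 2 - √2*√A*2 = 2 - 2*√2*√A)
2*Z(5) = 2*(2 - 2*√2*√5) = 2*(2 - 2*√10) = 4 - 4*√10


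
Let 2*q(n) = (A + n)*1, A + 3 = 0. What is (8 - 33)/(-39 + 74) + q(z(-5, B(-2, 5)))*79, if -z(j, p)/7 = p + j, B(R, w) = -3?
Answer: 29299/14 ≈ 2092.8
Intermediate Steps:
A = -3 (A = -3 + 0 = -3)
z(j, p) = -7*j - 7*p (z(j, p) = -7*(p + j) = -7*(j + p) = -7*j - 7*p)
q(n) = -3/2 + n/2 (q(n) = ((-3 + n)*1)/2 = (-3 + n)/2 = -3/2 + n/2)
(8 - 33)/(-39 + 74) + q(z(-5, B(-2, 5)))*79 = (8 - 33)/(-39 + 74) + (-3/2 + (-7*(-5) - 7*(-3))/2)*79 = -25/35 + (-3/2 + (35 + 21)/2)*79 = -25*1/35 + (-3/2 + (½)*56)*79 = -5/7 + (-3/2 + 28)*79 = -5/7 + (53/2)*79 = -5/7 + 4187/2 = 29299/14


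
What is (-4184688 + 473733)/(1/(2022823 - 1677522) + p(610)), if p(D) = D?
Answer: -1281396472455/210633611 ≈ -6083.5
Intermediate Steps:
(-4184688 + 473733)/(1/(2022823 - 1677522) + p(610)) = (-4184688 + 473733)/(1/(2022823 - 1677522) + 610) = -3710955/(1/345301 + 610) = -3710955/210633611/345301 = -3710955*345301/210633611 = -1281396472455/210633611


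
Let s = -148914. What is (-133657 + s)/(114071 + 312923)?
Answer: -282571/426994 ≈ -0.66177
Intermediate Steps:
(-133657 + s)/(114071 + 312923) = (-133657 - 148914)/(114071 + 312923) = -282571/426994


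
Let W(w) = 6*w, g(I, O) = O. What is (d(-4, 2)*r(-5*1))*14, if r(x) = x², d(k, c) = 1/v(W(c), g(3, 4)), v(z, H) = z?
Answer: 175/6 ≈ 29.167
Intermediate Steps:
d(k, c) = 1/(6*c)
(d(-4, 2)*r(-5*1))*14 = (((⅙)/2)*(-5*1)²)*14 = (((⅙)*(½))*(-5)²)*14 = ((1/12)*25)*14 = (25/12)*14 = 175/6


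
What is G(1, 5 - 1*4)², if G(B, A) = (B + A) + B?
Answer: 9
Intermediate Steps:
G(B, A) = A + 2*B (G(B, A) = (A + B) + B = A + 2*B)
G(1, 5 - 1*4)² = ((5 - 1*4) + 2*1)² = ((5 - 4) + 2)² = (1 + 2)² = 3² = 9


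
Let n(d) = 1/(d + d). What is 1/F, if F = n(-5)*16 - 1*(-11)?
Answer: 5/47 ≈ 0.10638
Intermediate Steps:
n(d) = 1/(2*d)
F = 47/5 (F = ((½)/(-5))*16 - 1*(-11) = ((½)*(-⅕))*16 + 11 = -⅒*16 + 11 = -8/5 + 11 = 47/5 ≈ 9.4000)
1/F = 1/(47/5) = 5/47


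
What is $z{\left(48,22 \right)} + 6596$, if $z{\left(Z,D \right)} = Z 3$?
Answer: $6740$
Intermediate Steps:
$z{\left(Z,D \right)} = 3 Z$
$z{\left(48,22 \right)} + 6596 = 3 \cdot 48 + 6596 = 144 + 6596 = 6740$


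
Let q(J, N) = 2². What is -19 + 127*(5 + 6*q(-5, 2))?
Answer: 3664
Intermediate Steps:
q(J, N) = 4
-19 + 127*(5 + 6*q(-5, 2)) = -19 + 127*(5 + 6*4) = -19 + 127*(5 + 24) = -19 + 127*29 = -19 + 3683 = 3664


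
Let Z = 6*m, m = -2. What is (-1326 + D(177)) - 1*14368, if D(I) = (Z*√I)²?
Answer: 9794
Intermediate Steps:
Z = -12 (Z = 6*(-2) = -12)
D(I) = 144*I (D(I) = (-12*√I)² = 144*I)
(-1326 + D(177)) - 1*14368 = (-1326 + 144*177) - 1*14368 = (-1326 + 25488) - 14368 = 24162 - 14368 = 9794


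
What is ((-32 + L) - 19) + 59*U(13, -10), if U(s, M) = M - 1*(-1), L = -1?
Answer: -583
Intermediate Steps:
U(s, M) = 1 + M (U(s, M) = M + 1 = 1 + M)
((-32 + L) - 19) + 59*U(13, -10) = ((-32 - 1) - 19) + 59*(1 - 10) = (-33 - 19) + 59*(-9) = -52 - 531 = -583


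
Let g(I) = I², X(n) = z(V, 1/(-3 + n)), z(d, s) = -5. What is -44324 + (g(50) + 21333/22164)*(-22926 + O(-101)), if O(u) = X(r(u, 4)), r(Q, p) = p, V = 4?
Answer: -424026098053/7388 ≈ -5.7394e+7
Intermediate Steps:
X(n) = -5
O(u) = -5
-44324 + (g(50) + 21333/22164)*(-22926 + O(-101)) = -44324 + (50² + 21333/22164)*(-22926 - 5) = -44324 + (2500 + 21333*(1/22164))*(-22931) = -44324 + (2500 + 7111/7388)*(-22931) = -44324 + (18477111/7388)*(-22931) = -44324 - 423698632341/7388 = -424026098053/7388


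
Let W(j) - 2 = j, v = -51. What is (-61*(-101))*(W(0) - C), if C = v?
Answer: 326533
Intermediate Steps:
C = -51
W(j) = 2 + j
(-61*(-101))*(W(0) - C) = (-61*(-101))*((2 + 0) - 1*(-51)) = 6161*(2 + 51) = 6161*53 = 326533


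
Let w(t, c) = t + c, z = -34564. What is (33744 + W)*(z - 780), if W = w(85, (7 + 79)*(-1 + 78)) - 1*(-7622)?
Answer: -1699092112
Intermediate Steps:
w(t, c) = c + t
W = 14329 (W = ((7 + 79)*(-1 + 78) + 85) - 1*(-7622) = (86*77 + 85) + 7622 = (6622 + 85) + 7622 = 6707 + 7622 = 14329)
(33744 + W)*(z - 780) = (33744 + 14329)*(-34564 - 780) = 48073*(-35344) = -1699092112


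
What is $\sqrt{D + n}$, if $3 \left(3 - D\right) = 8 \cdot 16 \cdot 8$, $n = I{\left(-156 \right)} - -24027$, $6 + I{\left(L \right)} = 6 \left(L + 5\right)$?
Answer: $\frac{\sqrt{204990}}{3} \approx 150.92$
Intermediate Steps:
$I{\left(L \right)} = 24 + 6 L$ ($I{\left(L \right)} = -6 + 6 \left(L + 5\right) = -6 + 6 \left(5 + L\right) = -6 + \left(30 + 6 L\right) = 24 + 6 L$)
$n = 23115$ ($n = \left(24 + 6 \left(-156\right)\right) - -24027 = \left(24 - 936\right) + 24027 = -912 + 24027 = 23115$)
$D = - \frac{1015}{3}$ ($D = 3 - \frac{8 \cdot 16 \cdot 8}{3} = 3 - \frac{128 \cdot 8}{3} = 3 - \frac{1024}{3} = - \frac{1015}{3} \approx -338.33$)
$\sqrt{D + n} = \sqrt{- \frac{1015}{3} + 23115} = \sqrt{\frac{68330}{3}} = \frac{\sqrt{204990}}{3}$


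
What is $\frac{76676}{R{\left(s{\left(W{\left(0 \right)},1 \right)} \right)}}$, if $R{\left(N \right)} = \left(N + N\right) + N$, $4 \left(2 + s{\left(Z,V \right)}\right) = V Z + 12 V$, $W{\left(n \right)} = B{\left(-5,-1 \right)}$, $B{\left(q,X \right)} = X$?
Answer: $\frac{306704}{9} \approx 34078.0$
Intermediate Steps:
$W{\left(n \right)} = -1$
$s{\left(Z,V \right)} = -2 + 3 V + \frac{V Z}{4}$ ($s{\left(Z,V \right)} = -2 + \frac{V Z + 12 V}{4} = -2 + \frac{12 V + V Z}{4} = -2 + \left(3 V + \frac{V Z}{4}\right) = -2 + 3 V + \frac{V Z}{4}$)
$R{\left(N \right)} = 3 N$ ($R{\left(N \right)} = 2 N + N = 3 N$)
$\frac{76676}{R{\left(s{\left(W{\left(0 \right)},1 \right)} \right)}} = \frac{76676}{3 \left(-2 + 3 \cdot 1 + \frac{1}{4} \cdot 1 \left(-1\right)\right)} = \frac{76676}{3 \left(-2 + 3 - \frac{1}{4}\right)} = \frac{76676}{3 \cdot \frac{3}{4}} = \frac{76676}{\frac{9}{4}} = 76676 \cdot \frac{4}{9} = \frac{306704}{9}$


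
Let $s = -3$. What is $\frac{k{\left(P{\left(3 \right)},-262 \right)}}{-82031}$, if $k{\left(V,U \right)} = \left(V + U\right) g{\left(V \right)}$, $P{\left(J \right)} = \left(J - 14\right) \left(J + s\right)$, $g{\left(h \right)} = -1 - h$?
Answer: $- \frac{262}{82031} \approx -0.0031939$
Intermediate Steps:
$P{\left(J \right)} = \left(-14 + J\right) \left(-3 + J\right)$ ($P{\left(J \right)} = \left(J - 14\right) \left(J - 3\right) = \left(-14 + J\right) \left(-3 + J\right)$)
$k{\left(V,U \right)} = \left(-1 - V\right) \left(U + V\right)$ ($k{\left(V,U \right)} = \left(V + U\right) \left(-1 - V\right) = \left(U + V\right) \left(-1 - V\right) = \left(-1 - V\right) \left(U + V\right)$)
$\frac{k{\left(P{\left(3 \right)},-262 \right)}}{-82031} = \frac{\left(-1\right) \left(1 + \left(42 + 3^{2} - 51\right)\right) \left(-262 + \left(42 + 3^{2} - 51\right)\right)}{-82031} = - \left(1 + \left(42 + 9 - 51\right)\right) \left(-262 + \left(42 + 9 - 51\right)\right) \left(- \frac{1}{82031}\right) = - \left(1 + 0\right) \left(-262 + 0\right) \left(- \frac{1}{82031}\right) = \left(-1\right) 1 \left(-262\right) \left(- \frac{1}{82031}\right) = 262 \left(- \frac{1}{82031}\right) = - \frac{262}{82031}$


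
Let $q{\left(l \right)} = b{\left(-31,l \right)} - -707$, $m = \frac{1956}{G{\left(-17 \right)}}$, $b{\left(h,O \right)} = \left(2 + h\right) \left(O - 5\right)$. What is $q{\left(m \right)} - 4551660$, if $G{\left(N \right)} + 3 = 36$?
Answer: $- \frac{50077796}{11} \approx -4.5525 \cdot 10^{6}$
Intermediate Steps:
$b{\left(h,O \right)} = \left(-5 + O\right) \left(2 + h\right)$ ($b{\left(h,O \right)} = \left(2 + h\right) \left(-5 + O\right) = \left(-5 + O\right) \left(2 + h\right)$)
$G{\left(N \right)} = 33$ ($G{\left(N \right)} = -3 + 36 = 33$)
$m = \frac{652}{11}$ ($m = \frac{1956}{33} = 1956 \cdot \frac{1}{33} = \frac{652}{11} \approx 59.273$)
$q{\left(l \right)} = 852 - 29 l$ ($q{\left(l \right)} = \left(-10 - -155 + 2 l + l \left(-31\right)\right) - -707 = \left(-10 + 155 + 2 l - 31 l\right) + 707 = \left(145 - 29 l\right) + 707 = 852 - 29 l$)
$q{\left(m \right)} - 4551660 = \left(852 - \frac{18908}{11}\right) - 4551660 = - \frac{9536}{11} - 4551660 = - \frac{50077796}{11}$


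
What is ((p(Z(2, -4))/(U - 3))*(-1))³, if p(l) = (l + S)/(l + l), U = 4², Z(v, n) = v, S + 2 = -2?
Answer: 1/17576 ≈ 5.6896e-5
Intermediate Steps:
S = -4 (S = -2 - 2 = -4)
U = 16
p(l) = (-4 + l)/(2*l) (p(l) = (l - 4)/(l + l) = (-4 + l)/((2*l)) = (-4 + l)*(1/(2*l)) = (-4 + l)/(2*l))
((p(Z(2, -4))/(U - 3))*(-1))³ = ((((½)*(-4 + 2)/2)/(16 - 3))*(-1))³ = ((((½)*(½)*(-2))/13)*(-1))³ = (-½*1/13*(-1))³ = (-1/26*(-1))³ = (1/26)³ = 1/17576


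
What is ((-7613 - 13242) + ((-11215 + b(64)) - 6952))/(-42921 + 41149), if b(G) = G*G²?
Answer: -111561/886 ≈ -125.92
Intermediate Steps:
b(G) = G³
((-7613 - 13242) + ((-11215 + b(64)) - 6952))/(-42921 + 41149) = ((-7613 - 13242) + ((-11215 + 64³) - 6952))/(-42921 + 41149) = (-20855 + ((-11215 + 262144) - 6952))/(-1772) = (-20855 + (250929 - 6952))*(-1/1772) = (-20855 + 243977)*(-1/1772) = 223122*(-1/1772) = -111561/886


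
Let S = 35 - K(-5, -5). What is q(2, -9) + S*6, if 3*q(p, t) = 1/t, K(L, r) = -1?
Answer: 5831/27 ≈ 215.96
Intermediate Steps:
q(p, t) = 1/(3*t)
S = 36 (S = 35 - 1*(-1) = 35 + 1 = 36)
q(2, -9) + S*6 = (⅓)/(-9) + 36*6 = (⅓)*(-⅑) + 216 = -1/27 + 216 = 5831/27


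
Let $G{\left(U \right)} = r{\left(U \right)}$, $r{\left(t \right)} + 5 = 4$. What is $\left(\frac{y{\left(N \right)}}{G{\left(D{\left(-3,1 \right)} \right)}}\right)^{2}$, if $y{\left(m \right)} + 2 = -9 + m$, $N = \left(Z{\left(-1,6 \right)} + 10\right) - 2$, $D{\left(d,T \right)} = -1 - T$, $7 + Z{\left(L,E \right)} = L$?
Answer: $121$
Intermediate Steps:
$Z{\left(L,E \right)} = -7 + L$
$r{\left(t \right)} = -1$ ($r{\left(t \right)} = -5 + 4 = -1$)
$N = 0$ ($N = \left(\left(-7 - 1\right) + 10\right) - 2 = \left(-8 + 10\right) - 2 = 2 - 2 = 0$)
$G{\left(U \right)} = -1$
$y{\left(m \right)} = -11 + m$ ($y{\left(m \right)} = -2 + \left(-9 + m\right) = -11 + m$)
$\left(\frac{y{\left(N \right)}}{G{\left(D{\left(-3,1 \right)} \right)}}\right)^{2} = \left(\frac{-11 + 0}{-1}\right)^{2} = \left(\left(-11\right) \left(-1\right)\right)^{2} = 11^{2} = 121$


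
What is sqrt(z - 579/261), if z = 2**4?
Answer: sqrt(104313)/87 ≈ 3.7124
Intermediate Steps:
z = 16
sqrt(z - 579/261) = sqrt(16 - 579/261) = sqrt(16 - 579*1/261) = sqrt(16 - 193/87) = sqrt(1199/87) = sqrt(104313)/87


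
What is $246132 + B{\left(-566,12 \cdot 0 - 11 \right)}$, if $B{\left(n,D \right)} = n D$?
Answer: $252358$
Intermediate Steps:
$B{\left(n,D \right)} = D n$
$246132 + B{\left(-566,12 \cdot 0 - 11 \right)} = 246132 + \left(12 \cdot 0 - 11\right) \left(-566\right) = 246132 + \left(0 - 11\right) \left(-566\right) = 246132 - -6226 = 246132 + 6226 = 252358$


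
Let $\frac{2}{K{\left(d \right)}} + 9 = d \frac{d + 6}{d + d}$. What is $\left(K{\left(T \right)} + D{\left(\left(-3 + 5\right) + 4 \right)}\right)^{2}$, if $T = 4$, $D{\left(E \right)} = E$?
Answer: $\frac{121}{4} \approx 30.25$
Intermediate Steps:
$K{\left(d \right)} = \frac{2}{-6 + \frac{d}{2}}$ ($K{\left(d \right)} = \frac{2}{-9 + d \frac{d + 6}{d + d}} = \frac{2}{-9 + d \frac{6 + d}{2 d}} = \frac{2}{-9 + \left(3 + \frac{d}{2}\right)} = \frac{2}{-6 + \frac{d}{2}}$)
$\left(K{\left(T \right)} + D{\left(\left(-3 + 5\right) + 4 \right)}\right)^{2} = \left(\frac{4}{-12 + 4} + \left(\left(-3 + 5\right) + 4\right)\right)^{2} = \left(\frac{4}{-8} + \left(2 + 4\right)\right)^{2} = \left(4 \left(- \frac{1}{8}\right) + 6\right)^{2} = \left(- \frac{1}{2} + 6\right)^{2} = \left(\frac{11}{2}\right)^{2} = \frac{121}{4}$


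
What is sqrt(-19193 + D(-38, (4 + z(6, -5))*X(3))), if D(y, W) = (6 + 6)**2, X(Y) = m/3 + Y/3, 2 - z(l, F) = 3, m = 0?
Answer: I*sqrt(19049) ≈ 138.02*I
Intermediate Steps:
z(l, F) = -1 (z(l, F) = 2 - 1*3 = 2 - 3 = -1)
X(Y) = Y/3 (X(Y) = 0/3 + Y/3 = 0*(1/3) + Y*(1/3) = 0 + Y/3 = Y/3)
D(y, W) = 144 (D(y, W) = 12**2 = 144)
sqrt(-19193 + D(-38, (4 + z(6, -5))*X(3))) = sqrt(-19193 + 144) = sqrt(-19049) = I*sqrt(19049)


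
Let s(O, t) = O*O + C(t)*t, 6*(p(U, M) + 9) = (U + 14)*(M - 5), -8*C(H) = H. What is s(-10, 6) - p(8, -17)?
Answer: 1111/6 ≈ 185.17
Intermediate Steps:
C(H) = -H/8
p(U, M) = -9 + (-5 + M)*(14 + U)/6 (p(U, M) = -9 + ((U + 14)*(M - 5))/6 = -9 + ((14 + U)*(-5 + M))/6 = -9 + ((-5 + M)*(14 + U))/6 = -9 + (-5 + M)*(14 + U)/6)
s(O, t) = O² - t²/8 (s(O, t) = O*O + (-t/8)*t = O² - t²/8)
s(-10, 6) - p(8, -17) = ((-10)² - ⅛*6²) - (-62/3 - ⅚*8 + (7/3)*(-17) + (⅙)*(-17)*8) = (100 - ⅛*36) - (-62/3 - 20/3 - 119/3 - 68/3) = (100 - 9/2) - 1*(-269/3) = 191/2 + 269/3 = 1111/6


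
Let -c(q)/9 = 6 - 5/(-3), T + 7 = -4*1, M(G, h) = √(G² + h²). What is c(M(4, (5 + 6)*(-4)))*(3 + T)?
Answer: 552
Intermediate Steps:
T = -11 (T = -7 - 4*1 = -7 - 4 = -11)
c(q) = -69 (c(q) = -9*(6 - 5/(-3)) = -9*(6 - 5*(-1)/3) = -9*(6 - 1*(-5/3)) = -9*(6 + 5/3) = -9*23/3 = -69)
c(M(4, (5 + 6)*(-4)))*(3 + T) = -69*(3 - 11) = -69*(-8) = 552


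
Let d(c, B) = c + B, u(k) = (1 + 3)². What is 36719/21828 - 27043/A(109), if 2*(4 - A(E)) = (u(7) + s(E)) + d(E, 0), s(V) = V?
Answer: 594443851/2466564 ≈ 241.00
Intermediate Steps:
u(k) = 16 (u(k) = 4² = 16)
d(c, B) = B + c
A(E) = -4 - E (A(E) = 4 - ((16 + E) + (0 + E))/2 = 4 - ((16 + E) + E)/2 = 4 - (16 + 2*E)/2 = 4 + (-8 - E) = -4 - E)
36719/21828 - 27043/A(109) = 36719/21828 - 27043/(-4 - 1*109) = 36719*(1/21828) - 27043/(-4 - 109) = 36719/21828 - 27043/(-113) = 36719/21828 - 27043*(-1/113) = 36719/21828 + 27043/113 = 594443851/2466564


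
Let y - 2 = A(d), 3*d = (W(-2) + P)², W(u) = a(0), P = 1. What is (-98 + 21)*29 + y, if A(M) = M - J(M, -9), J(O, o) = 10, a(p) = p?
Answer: -6722/3 ≈ -2240.7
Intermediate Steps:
W(u) = 0
d = ⅓ (d = (0 + 1)²/3 = (⅓)*1² = (⅓)*1 = ⅓ ≈ 0.33333)
A(M) = -10 + M (A(M) = M - 1*10 = M - 10 = -10 + M)
y = -23/3 (y = 2 + (-10 + ⅓) = 2 - 29/3 = -23/3 ≈ -7.6667)
(-98 + 21)*29 + y = (-98 + 21)*29 - 23/3 = -77*29 - 23/3 = -2233 - 23/3 = -6722/3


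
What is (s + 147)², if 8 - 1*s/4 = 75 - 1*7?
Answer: 8649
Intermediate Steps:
s = -240 (s = 32 - 4*(75 - 1*7) = 32 - 4*(75 - 7) = 32 - 4*68 = 32 - 272 = -240)
(s + 147)² = (-240 + 147)² = (-93)² = 8649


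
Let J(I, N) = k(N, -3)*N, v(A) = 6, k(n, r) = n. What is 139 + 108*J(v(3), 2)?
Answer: 571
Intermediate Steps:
J(I, N) = N² (J(I, N) = N*N = N²)
139 + 108*J(v(3), 2) = 139 + 108*2² = 139 + 108*4 = 139 + 432 = 571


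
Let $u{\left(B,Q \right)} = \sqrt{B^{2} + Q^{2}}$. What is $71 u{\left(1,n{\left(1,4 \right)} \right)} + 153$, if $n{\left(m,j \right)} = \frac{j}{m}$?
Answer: $153 + 71 \sqrt{17} \approx 445.74$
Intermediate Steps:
$71 u{\left(1,n{\left(1,4 \right)} \right)} + 153 = 71 \sqrt{1^{2} + \left(\frac{4}{1}\right)^{2}} + 153 = 71 \sqrt{1 + \left(4 \cdot 1\right)^{2}} + 153 = 71 \sqrt{1 + 4^{2}} + 153 = 71 \sqrt{1 + 16} + 153 = 71 \sqrt{17} + 153 = 153 + 71 \sqrt{17}$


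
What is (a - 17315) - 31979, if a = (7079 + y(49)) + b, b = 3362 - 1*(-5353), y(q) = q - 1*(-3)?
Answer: -33448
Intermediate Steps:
y(q) = 3 + q (y(q) = q + 3 = 3 + q)
b = 8715 (b = 3362 + 5353 = 8715)
a = 15846 (a = (7079 + (3 + 49)) + 8715 = (7079 + 52) + 8715 = 7131 + 8715 = 15846)
(a - 17315) - 31979 = (15846 - 17315) - 31979 = -1469 - 31979 = -33448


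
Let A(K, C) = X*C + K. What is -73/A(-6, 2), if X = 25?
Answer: -73/44 ≈ -1.6591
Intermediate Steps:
A(K, C) = K + 25*C (A(K, C) = 25*C + K = K + 25*C)
-73/A(-6, 2) = -73/(-6 + 25*2) = -73/(-6 + 50) = -73/44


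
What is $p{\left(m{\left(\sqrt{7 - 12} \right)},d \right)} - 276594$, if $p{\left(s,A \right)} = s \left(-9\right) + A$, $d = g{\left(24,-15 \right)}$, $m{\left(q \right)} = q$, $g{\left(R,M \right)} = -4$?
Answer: $-276598 - 9 i \sqrt{5} \approx -2.766 \cdot 10^{5} - 20.125 i$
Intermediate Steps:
$d = -4$
$p{\left(s,A \right)} = A - 9 s$ ($p{\left(s,A \right)} = - 9 s + A = A - 9 s$)
$p{\left(m{\left(\sqrt{7 - 12} \right)},d \right)} - 276594 = \left(-4 - 9 \sqrt{7 - 12}\right) - 276594 = \left(-4 - 9 \sqrt{-5}\right) - 276594 = \left(-4 - 9 i \sqrt{5}\right) - 276594 = -276598 - 9 i \sqrt{5}$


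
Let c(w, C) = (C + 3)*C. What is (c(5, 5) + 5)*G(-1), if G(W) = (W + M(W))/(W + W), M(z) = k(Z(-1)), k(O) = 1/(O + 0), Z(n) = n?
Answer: 45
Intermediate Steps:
k(O) = 1/O
M(z) = -1 (M(z) = 1/(-1) = -1)
G(W) = (-1 + W)/(2*W) (G(W) = (W - 1)/(W + W) = (-1 + W)/((2*W)) = (-1 + W)*(1/(2*W)) = (-1 + W)/(2*W))
c(w, C) = C*(3 + C) (c(w, C) = (3 + C)*C = C*(3 + C))
(c(5, 5) + 5)*G(-1) = (5*(3 + 5) + 5)*((½)*(-1 - 1)/(-1)) = (5*8 + 5)*((½)*(-1)*(-2)) = (40 + 5)*1 = 45*1 = 45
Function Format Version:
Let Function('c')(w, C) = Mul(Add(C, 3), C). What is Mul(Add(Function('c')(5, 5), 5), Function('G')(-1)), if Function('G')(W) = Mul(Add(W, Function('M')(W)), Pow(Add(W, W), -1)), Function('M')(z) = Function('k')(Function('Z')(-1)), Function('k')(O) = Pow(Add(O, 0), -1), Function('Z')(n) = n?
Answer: 45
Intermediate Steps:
Function('k')(O) = Pow(O, -1)
Function('M')(z) = -1 (Function('M')(z) = Pow(-1, -1) = -1)
Function('G')(W) = Mul(Rational(1, 2), Pow(W, -1), Add(-1, W)) (Function('G')(W) = Mul(Add(W, -1), Pow(Add(W, W), -1)) = Mul(Add(-1, W), Pow(Mul(2, W), -1)) = Mul(Add(-1, W), Mul(Rational(1, 2), Pow(W, -1))) = Mul(Rational(1, 2), Pow(W, -1), Add(-1, W)))
Function('c')(w, C) = Mul(C, Add(3, C)) (Function('c')(w, C) = Mul(Add(3, C), C) = Mul(C, Add(3, C)))
Mul(Add(Function('c')(5, 5), 5), Function('G')(-1)) = Mul(Add(Mul(5, Add(3, 5)), 5), Mul(Rational(1, 2), Pow(-1, -1), Add(-1, -1))) = Mul(Add(Mul(5, 8), 5), Mul(Rational(1, 2), -1, -2)) = Mul(Add(40, 5), 1) = Mul(45, 1) = 45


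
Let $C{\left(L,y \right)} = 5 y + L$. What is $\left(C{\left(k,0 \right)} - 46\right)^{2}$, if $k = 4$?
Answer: $1764$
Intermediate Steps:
$C{\left(L,y \right)} = L + 5 y$
$\left(C{\left(k,0 \right)} - 46\right)^{2} = \left(\left(4 + 5 \cdot 0\right) - 46\right)^{2} = \left(\left(4 + 0\right) - 46\right)^{2} = \left(4 - 46\right)^{2} = \left(-42\right)^{2} = 1764$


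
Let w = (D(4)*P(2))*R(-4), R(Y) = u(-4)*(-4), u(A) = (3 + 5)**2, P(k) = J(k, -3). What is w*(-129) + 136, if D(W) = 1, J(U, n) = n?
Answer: -98936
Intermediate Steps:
P(k) = -3
u(A) = 64 (u(A) = 8**2 = 64)
R(Y) = -256 (R(Y) = 64*(-4) = -256)
w = 768 (w = (1*(-3))*(-256) = -3*(-256) = 768)
w*(-129) + 136 = 768*(-129) + 136 = -99072 + 136 = -98936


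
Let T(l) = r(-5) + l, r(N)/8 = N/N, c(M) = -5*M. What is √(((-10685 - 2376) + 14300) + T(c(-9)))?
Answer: 2*√323 ≈ 35.944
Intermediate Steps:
r(N) = 8 (r(N) = 8*(N/N) = 8*1 = 8)
T(l) = 8 + l
√(((-10685 - 2376) + 14300) + T(c(-9))) = √(((-10685 - 2376) + 14300) + (8 - 5*(-9))) = √((-13061 + 14300) + (8 + 45)) = √(1239 + 53) = √1292 = 2*√323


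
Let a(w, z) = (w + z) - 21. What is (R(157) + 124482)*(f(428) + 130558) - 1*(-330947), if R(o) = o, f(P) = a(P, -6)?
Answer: 16322929748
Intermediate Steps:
a(w, z) = -21 + w + z
f(P) = -27 + P (f(P) = -21 + P - 6 = -27 + P)
(R(157) + 124482)*(f(428) + 130558) - 1*(-330947) = (157 + 124482)*((-27 + 428) + 130558) - 1*(-330947) = 124639*(401 + 130558) + 330947 = 124639*130959 + 330947 = 16322598801 + 330947 = 16322929748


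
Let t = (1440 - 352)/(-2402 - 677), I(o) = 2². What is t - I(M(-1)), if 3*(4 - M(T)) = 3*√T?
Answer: -13404/3079 ≈ -4.3534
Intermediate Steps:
M(T) = 4 - √T
I(o) = 4
t = -1088/3079 (t = 1088/(-3079) = 1088*(-1/3079) = -1088/3079 ≈ -0.35336)
t - I(M(-1)) = -1088/3079 - 1*4 = -1088/3079 - 4 = -13404/3079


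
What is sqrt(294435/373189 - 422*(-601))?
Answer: sqrt(35322053357802677)/373189 ≈ 503.61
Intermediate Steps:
sqrt(294435/373189 - 422*(-601)) = sqrt(294435*(1/373189) + 253622) = sqrt(294435/373189 + 253622) = sqrt(94649234993/373189) = sqrt(35322053357802677)/373189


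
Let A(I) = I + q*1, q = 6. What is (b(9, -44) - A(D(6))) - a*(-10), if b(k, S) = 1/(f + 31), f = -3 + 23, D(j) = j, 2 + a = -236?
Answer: -121991/51 ≈ -2392.0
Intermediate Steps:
a = -238 (a = -2 - 236 = -238)
f = 20
b(k, S) = 1/51 (b(k, S) = 1/(20 + 31) = 1/51)
A(I) = 6 + I (A(I) = I + 6*1 = I + 6 = 6 + I)
(b(9, -44) - A(D(6))) - a*(-10) = (1/51 - (6 + 6)) - (-238)*(-10) = (1/51 - 1*12) - 1*2380 = (1/51 - 12) - 2380 = -611/51 - 2380 = -121991/51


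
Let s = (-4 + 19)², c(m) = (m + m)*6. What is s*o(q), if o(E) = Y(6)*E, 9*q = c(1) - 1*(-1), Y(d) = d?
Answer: 1950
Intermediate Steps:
c(m) = 12*m (c(m) = (2*m)*6 = 12*m)
q = 13/9 (q = (12*1 - 1*(-1))/9 = (12 + 1)/9 = (⅑)*13 = 13/9 ≈ 1.4444)
s = 225 (s = 15² = 225)
o(E) = 6*E
s*o(q) = 225*(6*(13/9)) = 225*(26/3) = 1950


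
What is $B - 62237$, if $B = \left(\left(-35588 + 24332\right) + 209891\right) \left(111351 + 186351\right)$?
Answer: $59133974533$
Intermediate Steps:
$B = 59134036770$ ($B = \left(-11256 + 209891\right) 297702 = 198635 \cdot 297702 = 59134036770$)
$B - 62237 = 59134036770 - 62237 = 59133974533$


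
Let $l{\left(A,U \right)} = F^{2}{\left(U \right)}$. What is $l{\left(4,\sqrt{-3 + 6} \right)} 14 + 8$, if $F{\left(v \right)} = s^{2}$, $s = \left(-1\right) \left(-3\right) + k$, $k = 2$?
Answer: $8758$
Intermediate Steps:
$s = 5$ ($s = \left(-1\right) \left(-3\right) + 2 = 3 + 2 = 5$)
$F{\left(v \right)} = 25$ ($F{\left(v \right)} = 5^{2} = 25$)
$l{\left(A,U \right)} = 625$ ($l{\left(A,U \right)} = 25^{2} = 625$)
$l{\left(4,\sqrt{-3 + 6} \right)} 14 + 8 = 625 \cdot 14 + 8 = 8750 + 8 = 8758$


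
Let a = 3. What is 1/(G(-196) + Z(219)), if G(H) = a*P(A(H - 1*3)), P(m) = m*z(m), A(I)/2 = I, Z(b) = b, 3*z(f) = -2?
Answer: 1/1015 ≈ 0.00098522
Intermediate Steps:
z(f) = -⅔ (z(f) = (⅓)*(-2) = -⅔)
A(I) = 2*I
P(m) = -2*m/3 (P(m) = m*(-⅔) = -2*m/3)
G(H) = 12 - 4*H (G(H) = 3*(-4*(H - 1*3)/3) = 3*(-4*(H - 3)/3) = 3*(-4*(-3 + H)/3) = 3*(-2*(-6 + 2*H)/3) = 3*(4 - 4*H/3) = 12 - 4*H)
1/(G(-196) + Z(219)) = 1/((12 - 4*(-196)) + 219) = 1/((12 + 784) + 219) = 1/(796 + 219) = 1/1015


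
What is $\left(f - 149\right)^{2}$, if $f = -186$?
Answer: $112225$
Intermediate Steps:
$\left(f - 149\right)^{2} = \left(-186 - 149\right)^{2} = \left(-335\right)^{2} = 112225$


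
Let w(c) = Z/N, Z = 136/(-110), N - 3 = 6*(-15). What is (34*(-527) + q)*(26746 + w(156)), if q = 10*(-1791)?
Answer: -4585255903384/4785 ≈ -9.5826e+8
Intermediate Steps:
q = -17910
N = -87 (N = 3 + 6*(-15) = 3 - 90 = -87)
Z = -68/55 (Z = 136*(-1/110) = -68/55 ≈ -1.2364)
w(c) = 68/4785 (w(c) = -68/55/(-87) = -68/55*(-1/87) = 68/4785)
(34*(-527) + q)*(26746 + w(156)) = (34*(-527) - 17910)*(26746 + 68/4785) = (-17918 - 17910)*(127979678/4785) = -35828*127979678/4785 = -4585255903384/4785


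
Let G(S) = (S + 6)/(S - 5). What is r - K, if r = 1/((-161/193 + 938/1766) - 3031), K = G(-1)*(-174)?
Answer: -74905957494/516591635 ≈ -145.00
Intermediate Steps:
G(S) = (6 + S)/(-5 + S)
K = 145 (K = ((6 - 1)/(-5 - 1))*(-174) = (5/(-6))*(-174) = -1/6*5*(-174) = -5/6*(-174) = 145)
r = -170419/516591635 (r = 1/((-161*1/193 + 938*(1/1766)) - 3031) = 1/((-161/193 + 469/883) - 3031) = 1/(-51646/170419 - 3031) = 1/(-516591635/170419) = -170419/516591635 ≈ -0.00032989)
r - K = -170419/516591635 - 1*145 = -170419/516591635 - 145 = -74905957494/516591635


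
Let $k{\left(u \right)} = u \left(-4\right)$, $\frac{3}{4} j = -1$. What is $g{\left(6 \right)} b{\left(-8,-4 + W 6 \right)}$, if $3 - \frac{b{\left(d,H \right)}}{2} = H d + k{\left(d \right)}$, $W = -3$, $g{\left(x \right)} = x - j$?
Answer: $- \frac{9020}{3} \approx -3006.7$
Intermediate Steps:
$j = - \frac{4}{3}$ ($j = \frac{4}{3} \left(-1\right) = - \frac{4}{3} \approx -1.3333$)
$g{\left(x \right)} = \frac{4}{3} + x$ ($g{\left(x \right)} = x - - \frac{4}{3} = x + \frac{4}{3} = \frac{4}{3} + x$)
$k{\left(u \right)} = - 4 u$
$b{\left(d,H \right)} = 6 + 8 d - 2 H d$ ($b{\left(d,H \right)} = 6 - 2 \left(H d - 4 d\right) = 6 - 2 \left(- 4 d + H d\right) = 6 - \left(- 8 d + 2 H d\right) = 6 + 8 d - 2 H d$)
$g{\left(6 \right)} b{\left(-8,-4 + W 6 \right)} = \left(\frac{4}{3} + 6\right) \left(6 + 8 \left(-8\right) - 2 \left(-4 - 18\right) \left(-8\right)\right) = \frac{22 \left(6 - 64 - 2 \left(-4 - 18\right) \left(-8\right)\right)}{3} = \frac{22 \left(6 - 64 - \left(-44\right) \left(-8\right)\right)}{3} = \frac{22 \left(6 - 64 - 352\right)}{3} = \frac{22}{3} \left(-410\right) = - \frac{9020}{3}$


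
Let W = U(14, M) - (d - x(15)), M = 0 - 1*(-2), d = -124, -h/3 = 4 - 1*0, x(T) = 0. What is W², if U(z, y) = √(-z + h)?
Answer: (124 + I*√26)² ≈ 15350.0 + 1264.6*I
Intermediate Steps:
h = -12 (h = -3*(4 - 1*0) = -3*(4 + 0) = -3*4 = -12)
M = 2 (M = 0 + 2 = 2)
U(z, y) = √(-12 - z) (U(z, y) = √(-z - 12) = √(-12 - z))
W = 124 + I*√26 (W = √(-12 - 1*14) - (-124 - 1*0) = √(-12 - 14) - (-124 + 0) = √(-26) - 1*(-124) = I*√26 + 124 = 124 + I*√26 ≈ 124.0 + 5.099*I)
W² = (124 + I*√26)²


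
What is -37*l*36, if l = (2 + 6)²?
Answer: -85248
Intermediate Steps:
l = 64 (l = 8² = 64)
-37*l*36 = -37*64*36 = -2368*36 = -85248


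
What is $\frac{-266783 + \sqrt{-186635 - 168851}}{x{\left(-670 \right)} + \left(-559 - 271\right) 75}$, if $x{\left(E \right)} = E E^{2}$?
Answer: $\frac{24253}{27347750} - \frac{i \sqrt{355486}}{300825250} \approx 0.00088684 - 1.982 \cdot 10^{-6} i$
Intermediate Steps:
$x{\left(E \right)} = E^{3}$
$\frac{-266783 + \sqrt{-186635 - 168851}}{x{\left(-670 \right)} + \left(-559 - 271\right) 75} = \frac{-266783 + \sqrt{-186635 - 168851}}{\left(-670\right)^{3} + \left(-559 - 271\right) 75} = \frac{-266783 + \sqrt{-355486}}{-300763000 + \left(-559 - 271\right) 75} = \frac{-266783 + i \sqrt{355486}}{-300763000 - 62250} = \frac{-266783 + i \sqrt{355486}}{-300825250} = \left(-266783 + i \sqrt{355486}\right) \left(- \frac{1}{300825250}\right) = \frac{24253}{27347750} - \frac{i \sqrt{355486}}{300825250}$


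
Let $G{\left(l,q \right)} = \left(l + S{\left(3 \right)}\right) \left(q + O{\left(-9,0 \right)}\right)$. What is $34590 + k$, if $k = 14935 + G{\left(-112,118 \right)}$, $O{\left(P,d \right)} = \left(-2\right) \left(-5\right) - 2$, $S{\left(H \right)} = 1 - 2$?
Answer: $35287$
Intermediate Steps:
$S{\left(H \right)} = -1$
$O{\left(P,d \right)} = 8$ ($O{\left(P,d \right)} = 10 - 2 = 8$)
$G{\left(l,q \right)} = \left(-1 + l\right) \left(8 + q\right)$ ($G{\left(l,q \right)} = \left(l - 1\right) \left(q + 8\right) = \left(-1 + l\right) \left(8 + q\right)$)
$k = 697$ ($k = 14935 - 14238 = 697$)
$34590 + k = 34590 + 697 = 35287$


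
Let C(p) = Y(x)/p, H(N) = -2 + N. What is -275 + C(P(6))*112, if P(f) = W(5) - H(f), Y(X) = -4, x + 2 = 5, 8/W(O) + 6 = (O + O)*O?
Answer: -473/3 ≈ -157.67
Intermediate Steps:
W(O) = 8/(-6 + 2*O²) (W(O) = 8/(-6 + (O + O)*O) = 8/(-6 + (2*O)*O) = 8/(-6 + 2*O²))
x = 3 (x = -2 + 5 = 3)
P(f) = 24/11 - f (P(f) = 4/(-3 + 5²) - (-2 + f) = 4/(-3 + 25) + (2 - f) = 4/22 + (2 - f) = 4*(1/22) + (2 - f) = 2/11 + (2 - f) = 24/11 - f)
C(p) = -4/p
-275 + C(P(6))*112 = -275 - 4/(24/11 - 1*6)*112 = -275 - 4/(24/11 - 6)*112 = -275 - 4/(-42/11)*112 = -275 - 4*(-11/42)*112 = -275 + (22/21)*112 = -275 + 352/3 = -473/3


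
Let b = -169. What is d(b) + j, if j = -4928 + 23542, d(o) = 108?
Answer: 18722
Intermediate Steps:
j = 18614
d(b) + j = 108 + 18614 = 18722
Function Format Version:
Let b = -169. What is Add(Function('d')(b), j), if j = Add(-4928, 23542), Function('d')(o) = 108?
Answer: 18722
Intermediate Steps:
j = 18614
Add(Function('d')(b), j) = Add(108, 18614) = 18722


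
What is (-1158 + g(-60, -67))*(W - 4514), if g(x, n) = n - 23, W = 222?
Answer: 5356416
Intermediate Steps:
g(x, n) = -23 + n
(-1158 + g(-60, -67))*(W - 4514) = (-1158 + (-23 - 67))*(222 - 4514) = (-1158 - 90)*(-4292) = -1248*(-4292) = 5356416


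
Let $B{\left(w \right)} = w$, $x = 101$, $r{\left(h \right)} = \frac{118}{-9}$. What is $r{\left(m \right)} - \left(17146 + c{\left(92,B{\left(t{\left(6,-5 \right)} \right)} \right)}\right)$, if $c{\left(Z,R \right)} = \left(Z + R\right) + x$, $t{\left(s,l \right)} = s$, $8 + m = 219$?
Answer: $- \frac{156223}{9} \approx -17358.0$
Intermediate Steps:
$m = 211$ ($m = -8 + 219 = 211$)
$r{\left(h \right)} = - \frac{118}{9}$ ($r{\left(h \right)} = 118 \left(- \frac{1}{9}\right) = - \frac{118}{9}$)
$c{\left(Z,R \right)} = 101 + R + Z$ ($c{\left(Z,R \right)} = \left(Z + R\right) + 101 = \left(R + Z\right) + 101 = 101 + R + Z$)
$r{\left(m \right)} - \left(17146 + c{\left(92,B{\left(t{\left(6,-5 \right)} \right)} \right)}\right) = - \frac{118}{9} - \left(17146 + \left(101 + 6 + 92\right)\right) = - \frac{118}{9} - \left(17146 + 199\right) = - \frac{118}{9} - 17345 = - \frac{156223}{9}$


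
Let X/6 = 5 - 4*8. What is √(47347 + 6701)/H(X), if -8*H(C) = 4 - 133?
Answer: 32*√3378/129 ≈ 14.418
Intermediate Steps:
X = -162 (X = 6*(5 - 4*8) = 6*(5 - 32) = 6*(-27) = -162)
H(C) = 129/8 (H(C) = -(4 - 133)/8 = -⅛*(-129) = 129/8)
√(47347 + 6701)/H(X) = √(47347 + 6701)/(129/8) = √54048*(8/129) = (4*√3378)*(8/129) = 32*√3378/129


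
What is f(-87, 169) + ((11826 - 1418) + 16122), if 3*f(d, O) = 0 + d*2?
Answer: 26472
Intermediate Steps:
f(d, O) = 2*d/3 (f(d, O) = (0 + d*2)/3 = (0 + 2*d)/3 = (2*d)/3 = 2*d/3)
f(-87, 169) + ((11826 - 1418) + 16122) = (⅔)*(-87) + ((11826 - 1418) + 16122) = -58 + (10408 + 16122) = -58 + 26530 = 26472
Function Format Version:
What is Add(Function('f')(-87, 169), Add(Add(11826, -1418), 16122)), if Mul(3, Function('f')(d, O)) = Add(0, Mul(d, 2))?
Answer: 26472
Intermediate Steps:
Function('f')(d, O) = Mul(Rational(2, 3), d) (Function('f')(d, O) = Mul(Rational(1, 3), Add(0, Mul(d, 2))) = Mul(Rational(1, 3), Add(0, Mul(2, d))) = Mul(Rational(1, 3), Mul(2, d)) = Mul(Rational(2, 3), d))
Add(Function('f')(-87, 169), Add(Add(11826, -1418), 16122)) = Add(Mul(Rational(2, 3), -87), Add(Add(11826, -1418), 16122)) = Add(-58, Add(10408, 16122)) = Add(-58, 26530) = 26472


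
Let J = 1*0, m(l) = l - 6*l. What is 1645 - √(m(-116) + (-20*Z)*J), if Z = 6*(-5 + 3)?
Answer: 1645 - 2*√145 ≈ 1620.9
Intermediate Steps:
m(l) = -5*l
Z = -12 (Z = 6*(-2) = -12)
J = 0
1645 - √(m(-116) + (-20*Z)*J) = 1645 - √(-5*(-116) - 20*(-12)*0) = 1645 - √(580 + 240*0) = 1645 - √(580 + 0) = 1645 - √580 = 1645 - 2*√145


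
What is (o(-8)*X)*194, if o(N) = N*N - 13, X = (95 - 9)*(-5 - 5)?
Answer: -8508840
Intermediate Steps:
X = -860 (X = 86*(-10) = -860)
o(N) = -13 + N² (o(N) = N² - 13 = -13 + N²)
(o(-8)*X)*194 = ((-13 + (-8)²)*(-860))*194 = ((-13 + 64)*(-860))*194 = (51*(-860))*194 = -43860*194 = -8508840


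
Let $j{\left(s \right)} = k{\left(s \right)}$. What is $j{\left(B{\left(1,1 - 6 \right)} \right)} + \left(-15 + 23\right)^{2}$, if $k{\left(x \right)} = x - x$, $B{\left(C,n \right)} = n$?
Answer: $64$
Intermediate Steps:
$k{\left(x \right)} = 0$
$j{\left(s \right)} = 0$
$j{\left(B{\left(1,1 - 6 \right)} \right)} + \left(-15 + 23\right)^{2} = 0 + \left(-15 + 23\right)^{2} = 0 + 8^{2} = 0 + 64 = 64$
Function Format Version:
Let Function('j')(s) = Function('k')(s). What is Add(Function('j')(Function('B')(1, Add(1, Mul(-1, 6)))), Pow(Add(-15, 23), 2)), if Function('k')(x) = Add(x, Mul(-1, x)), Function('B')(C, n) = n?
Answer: 64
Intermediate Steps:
Function('k')(x) = 0
Function('j')(s) = 0
Add(Function('j')(Function('B')(1, Add(1, Mul(-1, 6)))), Pow(Add(-15, 23), 2)) = Add(0, Pow(Add(-15, 23), 2)) = Add(0, Pow(8, 2)) = Add(0, 64) = 64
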